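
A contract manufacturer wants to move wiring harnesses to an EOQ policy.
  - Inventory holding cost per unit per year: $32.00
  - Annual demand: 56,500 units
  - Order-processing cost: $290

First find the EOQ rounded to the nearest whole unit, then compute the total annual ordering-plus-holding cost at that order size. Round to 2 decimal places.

2DS/H = 2·56,500·290/32 = 1,024,062.50
EOQ = √1,024,062.50 ≈ 1,011.96 → Q = 1,012 units
Ordering: D/Q × S = 56,500/1,012 × $290 = $16,190.71
Holding:  Q/2 × H = 1,012/2 × $32 = $16,192.00
Total = $16,190.71 + $16,192.00 = $32,382.71

$32,382.71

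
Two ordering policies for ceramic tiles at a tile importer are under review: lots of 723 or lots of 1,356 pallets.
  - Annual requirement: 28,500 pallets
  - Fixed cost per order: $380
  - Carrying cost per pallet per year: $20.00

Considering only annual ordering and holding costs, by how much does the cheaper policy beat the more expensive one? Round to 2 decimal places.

For each Q, cost = (D/Q)·S + (Q/2)·H.
TC(723) = (28,500/723)×380 + (723/2)×20 = $22,209.25
TC(1,356) = (28,500/1,356)×380 + (1,356/2)×20 = $21,546.73
Cheaper: Q = 1,356.  Difference = $662.53

$662.53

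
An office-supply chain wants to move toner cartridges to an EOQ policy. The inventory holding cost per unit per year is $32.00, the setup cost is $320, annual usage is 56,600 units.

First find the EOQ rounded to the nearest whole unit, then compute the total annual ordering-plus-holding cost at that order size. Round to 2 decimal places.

$34,046.56

Optimal lot size Q* = (2 × 56,600 × $320 / $32)^½ ≈ 1,063.95 → Q = 1,064 units
Ordering: D/Q × S = 56,600/1,064 × $320 = $17,022.56
Holding:  Q/2 × H = 1,064/2 × $32 = $17,024.00
Total = $17,022.56 + $17,024.00 = $34,046.56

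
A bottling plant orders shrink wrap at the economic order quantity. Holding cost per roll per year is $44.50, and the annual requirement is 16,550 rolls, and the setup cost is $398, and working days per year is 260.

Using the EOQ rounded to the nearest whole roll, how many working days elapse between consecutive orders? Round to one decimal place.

Optimal lot size Q* = (2 × 16,550 × $398 / $44.5)^½ ≈ 544.10 → Q = 544 rolls
Days between orders = 260 / (D/Q) = 260 / 30.423 ≈ 8.546

8.5 days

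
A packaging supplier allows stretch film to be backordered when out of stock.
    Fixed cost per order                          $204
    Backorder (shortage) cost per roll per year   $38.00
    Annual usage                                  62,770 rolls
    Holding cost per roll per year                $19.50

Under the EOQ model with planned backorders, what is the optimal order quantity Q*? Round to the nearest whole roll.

Q* = √(2DS/H) · √((H + b)/b)
   = √(2 × 62,770 × 204 / 19.5) · √((19.5 + 38) / 38)
   = 1,146.011 × 1.2301 ≈ 1,409.71

1,410 rolls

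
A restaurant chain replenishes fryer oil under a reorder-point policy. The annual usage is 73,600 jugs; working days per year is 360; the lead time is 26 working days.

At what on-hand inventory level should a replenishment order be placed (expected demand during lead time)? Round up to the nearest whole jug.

Daily demand d = 73,600 / 360 = 204.444 jugs/day
Demand during lead time = 204.444 × 26 = 5,315.56
Reorder point = 5,315.56 → round up

5,316 jugs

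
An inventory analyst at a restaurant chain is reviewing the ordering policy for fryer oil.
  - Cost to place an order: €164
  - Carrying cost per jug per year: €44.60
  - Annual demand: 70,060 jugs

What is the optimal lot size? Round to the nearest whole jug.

Optimal lot size Q* = (2 × 70,060 × €164 / €44.6)^½ ≈ 717.80

718 jugs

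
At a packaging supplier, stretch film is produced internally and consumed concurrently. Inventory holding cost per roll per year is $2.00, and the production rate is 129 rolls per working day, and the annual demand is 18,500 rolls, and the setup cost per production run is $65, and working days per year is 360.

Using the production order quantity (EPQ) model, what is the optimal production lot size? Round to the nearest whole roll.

d = 18,500/360 = 51.3889 rolls/day;  effective holding cost H(1 − d/p) = 2·(1 − 51.3889/129) = 1.20327
Q* = √(2DS / H_eff) = √(2·18,500·65 / 1.20327) ≈ 1,413.76

1,414 rolls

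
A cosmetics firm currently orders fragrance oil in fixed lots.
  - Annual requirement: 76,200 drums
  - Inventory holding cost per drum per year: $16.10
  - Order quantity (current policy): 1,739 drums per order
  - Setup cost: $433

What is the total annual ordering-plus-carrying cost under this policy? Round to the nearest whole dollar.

$32,972

Annual ordering cost = (D/Q)·S = (76,200/1,739) × 433 = $18,973.32
Annual holding cost  = (Q/2)·H = (1,739/2) × 16.1 = $13,998.95
Total = $18,973.32 + $13,998.95 = $32,972.27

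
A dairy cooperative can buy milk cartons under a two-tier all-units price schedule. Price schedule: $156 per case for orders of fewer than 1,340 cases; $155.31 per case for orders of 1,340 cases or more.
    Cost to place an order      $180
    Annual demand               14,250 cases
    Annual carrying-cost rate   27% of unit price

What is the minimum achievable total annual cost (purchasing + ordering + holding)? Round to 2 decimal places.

H₁ = 27%×$156 = $42.1200;  H₂ = 27%×$155.31 = $41.9337
EOQ₁ = √(2×14,250×180/42.1200) = 348.99  (< 1,340, feasible at tier 1)
EOQ₂ = √(2×14,250×180/41.9337) = 349.77  (< 1,340 → use Q = 1,340 at tier-2 price)
TC(tier 1 (EOQ₁), Q≈349.0) = $2,237,699.51
TC(tier 2, Q≈1,340.0) = $2,243,177.26
Minimum at tier 1 (EOQ₁): $2,237,699.51

$2,237,699.51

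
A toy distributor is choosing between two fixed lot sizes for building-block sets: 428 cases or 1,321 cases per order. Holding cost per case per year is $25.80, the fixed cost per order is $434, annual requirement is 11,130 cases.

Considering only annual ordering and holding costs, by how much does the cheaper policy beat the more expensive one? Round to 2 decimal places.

$3,890.31

TC(Q) = (D/Q)S + (Q/2)H
TC(428) = (11,130/428)×434 + (428/2)×25.8 = $16,807.23
TC(1,321) = (11,130/1,321)×434 + (1,321/2)×25.8 = $20,697.54
Cheaper: Q = 428.  Difference = $3,890.31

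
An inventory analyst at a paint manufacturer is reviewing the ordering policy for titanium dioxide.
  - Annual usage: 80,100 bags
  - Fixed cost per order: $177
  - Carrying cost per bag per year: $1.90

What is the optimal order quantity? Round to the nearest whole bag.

Optimal lot size Q* = (2 × 80,100 × $177 / $1.9)^½ ≈ 3,863.15

3,863 bags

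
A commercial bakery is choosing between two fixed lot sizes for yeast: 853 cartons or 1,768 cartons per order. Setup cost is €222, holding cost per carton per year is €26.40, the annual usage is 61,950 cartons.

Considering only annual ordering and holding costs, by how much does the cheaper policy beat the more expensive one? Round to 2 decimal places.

€3,733.81

For each Q, cost = (D/Q)·S + (Q/2)·H.
TC(853) = (61,950/853)×222 + (853/2)×26.4 = €27,382.58
TC(1,768) = (61,950/1,768)×222 + (1,768/2)×26.4 = €31,116.39
Cheaper: Q = 853.  Difference = €3,733.81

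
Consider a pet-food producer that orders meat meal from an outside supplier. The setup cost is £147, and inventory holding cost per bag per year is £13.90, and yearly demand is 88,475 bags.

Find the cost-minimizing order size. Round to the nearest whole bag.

1,368 bags

Q* = √(2·D·S / H) = √(2·88,475·147 / 13.9) = √1,871,341.7 ≈ 1,367.97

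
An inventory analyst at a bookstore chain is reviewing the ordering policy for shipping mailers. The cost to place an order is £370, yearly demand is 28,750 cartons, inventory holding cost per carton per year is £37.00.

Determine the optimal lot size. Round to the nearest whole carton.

758 cartons

Q* = √(2·D·S / H) = √(2·28,750·370 / 37) = √575,000.0 ≈ 758.29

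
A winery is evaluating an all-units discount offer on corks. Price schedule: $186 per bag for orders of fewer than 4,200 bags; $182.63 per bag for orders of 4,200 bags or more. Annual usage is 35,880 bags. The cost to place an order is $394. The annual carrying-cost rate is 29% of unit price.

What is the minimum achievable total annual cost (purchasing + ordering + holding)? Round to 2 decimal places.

$6,667,351.96

H₁ = 29%×$186 = $53.9400;  H₂ = 29%×$182.63 = $52.9627
EOQ₁ = √(2×35,880×394/53.9400) = 723.99  (< 4,200, feasible at tier 1)
EOQ₂ = √(2×35,880×394/52.9627) = 730.64  (< 4,200 → use Q = 4,200 at tier-2 price)
TC(tier 1 (EOQ₁), Q≈724.0) = $6,712,732.14
TC(tier 2, Q≈4,200.0) = $6,667,351.96
Minimum at tier 2: $6,667,351.96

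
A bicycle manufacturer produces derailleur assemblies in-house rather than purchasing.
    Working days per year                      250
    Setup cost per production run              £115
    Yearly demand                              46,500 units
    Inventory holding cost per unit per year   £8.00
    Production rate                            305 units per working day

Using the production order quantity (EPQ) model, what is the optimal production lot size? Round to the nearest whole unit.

1,851 units

d = 46,500/250 = 186.0000 units/day;  effective holding cost H(1 − d/p) = 8·(1 − 186.0000/305) = 3.12131
Q* = √(2DS / H_eff) = √(2·46,500·115 / 3.12131) ≈ 1,851.07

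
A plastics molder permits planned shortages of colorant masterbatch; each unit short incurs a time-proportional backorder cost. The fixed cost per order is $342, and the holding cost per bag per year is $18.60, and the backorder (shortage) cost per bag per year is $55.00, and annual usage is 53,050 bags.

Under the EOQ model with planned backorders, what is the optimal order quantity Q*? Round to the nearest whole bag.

1,616 bags

Basic EOQ = √(2·53,050·342/18.6) = 1,396.736
Backorder adjustment √((H+b)/b) = √((18.6+55)/55) = 1.1568
Q* = 1,396.736 × 1.1568 ≈ 1,615.74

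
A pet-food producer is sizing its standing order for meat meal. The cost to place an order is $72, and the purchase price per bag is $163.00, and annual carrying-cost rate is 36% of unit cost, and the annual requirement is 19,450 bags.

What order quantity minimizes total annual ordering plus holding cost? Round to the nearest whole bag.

218 bags

H = i·C = 0.36 × $163 = $58.6800 per bag-year
2DS/H = 2·19,450·72/58.68 = 47,730.06
EOQ = √47,730.06 ≈ 218.47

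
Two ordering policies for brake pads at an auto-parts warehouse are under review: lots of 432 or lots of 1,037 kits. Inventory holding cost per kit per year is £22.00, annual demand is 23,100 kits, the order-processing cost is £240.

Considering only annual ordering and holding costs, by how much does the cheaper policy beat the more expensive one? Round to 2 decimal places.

For each Q, cost = (D/Q)·S + (Q/2)·H.
TC(432) = (23,100/432)×240 + (432/2)×22 = £17,585.33
TC(1,037) = (23,100/1,037)×240 + (1,037/2)×22 = £16,753.19
Cheaper: Q = 1,037.  Difference = £832.14

£832.14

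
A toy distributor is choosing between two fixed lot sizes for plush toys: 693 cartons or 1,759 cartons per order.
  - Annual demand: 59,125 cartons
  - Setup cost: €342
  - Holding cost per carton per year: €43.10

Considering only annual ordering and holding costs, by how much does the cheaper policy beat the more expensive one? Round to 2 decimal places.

TC(Q) = (D/Q)S + (Q/2)H
TC(693) = (59,125/693)×342 + (693/2)×43.1 = €44,112.72
TC(1,759) = (59,125/1,759)×342 + (1,759/2)×43.1 = €49,402.04
|ΔTC| = |€44,112.72 − €49,402.04| = €5,289.32

€5,289.32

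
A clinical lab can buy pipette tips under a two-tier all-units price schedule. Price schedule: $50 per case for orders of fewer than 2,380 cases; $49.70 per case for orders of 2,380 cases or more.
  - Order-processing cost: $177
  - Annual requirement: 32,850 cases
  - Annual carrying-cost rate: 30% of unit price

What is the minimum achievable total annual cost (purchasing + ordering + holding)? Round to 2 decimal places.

H₁ = 30%×$50 = $15.0000;  H₂ = 30%×$49.70 = $14.9100
EOQ₁ = √(2×32,850×177/15.0000) = 880.49  (< 2,380, feasible at tier 1)
EOQ₂ = √(2×32,850×177/14.9100) = 883.14  (< 2,380 → use Q = 2,380 at tier-2 price)
TC(tier 1 (EOQ₁), Q≈880.5) = $1,655,707.33
TC(tier 2, Q≈2,380.0) = $1,652,830.95
Minimum at tier 2: $1,652,830.95

$1,652,830.95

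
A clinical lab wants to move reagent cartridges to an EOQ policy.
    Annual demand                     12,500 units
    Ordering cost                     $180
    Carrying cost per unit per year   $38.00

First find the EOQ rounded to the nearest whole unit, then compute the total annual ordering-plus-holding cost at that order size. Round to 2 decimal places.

$13,076.70

2DS/H = 2·12,500·180/38 = 118,421.05
EOQ = √118,421.05 ≈ 344.12 → Q = 344 units
Orders/yr = 12,500/344 = 36.337; ordering cost = 36.337 × $180 = $6,540.70
Average inventory = 344/2 = 172; holding cost = 172 × $38 = $6,536.00
Total = $6,540.70 + $6,536.00 = $13,076.70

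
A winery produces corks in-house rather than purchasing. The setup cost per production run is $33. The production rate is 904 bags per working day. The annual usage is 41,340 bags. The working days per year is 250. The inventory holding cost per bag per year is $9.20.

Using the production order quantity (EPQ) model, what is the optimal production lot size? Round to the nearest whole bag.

Daily demand d = 41,340/250 = 165.360; p = 904; 1 − d/p = 0.81708
EPQ = √(2DS / (H(1 − d/p)))
    = √(2 × 41,340 × 33 / (9.2 × 0.81708)) ≈ 602.46

602 bags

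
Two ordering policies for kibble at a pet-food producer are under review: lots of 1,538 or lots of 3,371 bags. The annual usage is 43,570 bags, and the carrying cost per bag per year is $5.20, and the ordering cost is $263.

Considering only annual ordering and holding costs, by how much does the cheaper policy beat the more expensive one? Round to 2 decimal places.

For each Q, cost = (D/Q)·S + (Q/2)·H.
TC(1,538) = (43,570/1,538)×263 + (1,538/2)×5.2 = $11,449.33
TC(3,371) = (43,570/3,371)×263 + (3,371/2)×5.2 = $12,163.86
Cheaper: Q = 1,538.  Difference = $714.53

$714.53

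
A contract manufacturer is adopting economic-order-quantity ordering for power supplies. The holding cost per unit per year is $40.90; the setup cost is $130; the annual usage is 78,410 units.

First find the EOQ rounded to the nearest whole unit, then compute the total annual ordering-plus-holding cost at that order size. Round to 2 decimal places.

$28,875.80

EOQ = √(2DS/H) = √(2 × 78,410 × 130 / 40.9)
    = √(498,449.88) ≈ 706.01 → Q = 706 units
Annual ordering cost = (D/Q)·S = (78,410/706) × 130 = $14,438.10
Annual holding cost  = (Q/2)·H = (706/2) × 40.9 = $14,437.70
Total = $14,438.10 + $14,437.70 = $28,875.80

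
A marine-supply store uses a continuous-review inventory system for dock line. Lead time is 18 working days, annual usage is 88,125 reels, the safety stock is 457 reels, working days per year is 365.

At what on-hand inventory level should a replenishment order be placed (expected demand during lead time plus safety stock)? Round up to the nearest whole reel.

4,803 reels

Daily demand d = 88,125 / 365 = 241.438 reels/day
Demand during lead time = 241.438 × 18 = 4,345.89
Reorder point = 4,345.89 + 457 = 4,802.89 → round up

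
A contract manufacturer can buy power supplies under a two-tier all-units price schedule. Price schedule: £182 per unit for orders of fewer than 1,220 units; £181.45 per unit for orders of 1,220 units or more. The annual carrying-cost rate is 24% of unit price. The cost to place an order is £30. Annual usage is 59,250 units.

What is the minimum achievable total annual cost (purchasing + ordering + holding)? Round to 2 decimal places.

£10,778,933.75

H₁ = 24%×£182 = £43.6800;  H₂ = 24%×£181.45 = £43.5480
EOQ₁ = √(2×59,250×30/43.6800) = 285.28  (< 1,220, feasible at tier 1)
EOQ₂ = √(2×59,250×30/43.5480) = 285.72  (< 1,220 → use Q = 1,220 at tier-2 price)
TC(tier 1 (EOQ₁), Q≈285.3) = £10,795,961.24
TC(tier 2, Q≈1,220.0) = £10,778,933.75
Minimum at tier 2: £10,778,933.75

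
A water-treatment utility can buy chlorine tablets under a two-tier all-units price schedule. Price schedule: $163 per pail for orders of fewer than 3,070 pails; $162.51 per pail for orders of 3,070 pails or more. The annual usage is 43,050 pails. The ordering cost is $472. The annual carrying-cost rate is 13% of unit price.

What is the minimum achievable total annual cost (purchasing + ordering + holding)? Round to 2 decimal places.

H₁ = 13%×$163 = $21.1900;  H₂ = 13%×$162.51 = $21.1263
EOQ₁ = √(2×43,050×472/21.1900) = 1,384.86  (< 3,070, feasible at tier 1)
EOQ₂ = √(2×43,050×472/21.1263) = 1,386.95  (< 3,070 → use Q = 3,070 at tier-2 price)
TC(tier 1 (EOQ₁), Q≈1,384.9) = $7,046,495.27
TC(tier 2, Q≈3,070.0) = $7,035,103.13
Minimum at tier 2: $7,035,103.13

$7,035,103.13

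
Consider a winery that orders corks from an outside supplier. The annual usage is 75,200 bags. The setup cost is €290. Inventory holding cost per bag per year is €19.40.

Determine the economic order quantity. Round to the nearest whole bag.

EOQ = √(2DS/H) = √(2 × 75,200 × 290 / 19.4)
    = √(2,248,247.42) ≈ 1,499.42

1,499 bags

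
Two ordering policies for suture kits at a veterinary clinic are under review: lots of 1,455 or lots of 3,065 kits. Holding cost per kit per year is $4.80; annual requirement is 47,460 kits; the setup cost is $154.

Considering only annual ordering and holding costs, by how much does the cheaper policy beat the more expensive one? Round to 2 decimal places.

TC(Q) = (D/Q)S + (Q/2)H
TC(1,455) = (47,460/1,455)×154 + (1,455/2)×4.8 = $8,515.26
TC(3,065) = (47,460/3,065)×154 + (3,065/2)×4.8 = $9,740.61
|ΔTC| = |$8,515.26 − $9,740.61| = $1,225.36

$1,225.36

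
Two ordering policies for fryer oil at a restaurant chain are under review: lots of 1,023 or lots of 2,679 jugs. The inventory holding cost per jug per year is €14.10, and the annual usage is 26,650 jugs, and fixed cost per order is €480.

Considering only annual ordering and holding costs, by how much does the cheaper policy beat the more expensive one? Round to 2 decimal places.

TC(Q) = (D/Q)S + (Q/2)H
TC(1,023) = (26,650/1,023)×480 + (1,023/2)×14.1 = €19,716.55
TC(2,679) = (26,650/2,679)×480 + (2,679/2)×14.1 = €23,661.87
|ΔTC| = |€19,716.55 − €23,661.87| = €3,945.32

€3,945.32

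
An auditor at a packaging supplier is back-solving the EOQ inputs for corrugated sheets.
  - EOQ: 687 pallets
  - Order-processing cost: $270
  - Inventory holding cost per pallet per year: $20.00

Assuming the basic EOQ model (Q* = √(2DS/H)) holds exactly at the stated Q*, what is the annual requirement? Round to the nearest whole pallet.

Since Q* = (2DS/H)^½, squaring gives Q*²·H = 2DS.
D = Q²H / (2S) = 687² × 20 / (2 × 270) = 17,480.33

17,480 pallets per year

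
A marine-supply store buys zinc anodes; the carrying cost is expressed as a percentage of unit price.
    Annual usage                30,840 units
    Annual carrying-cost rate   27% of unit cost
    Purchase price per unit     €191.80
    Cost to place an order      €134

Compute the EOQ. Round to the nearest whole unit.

H = i·C = 0.27 × €191.8 = €51.7860 per unit-year
Optimal lot size Q* = (2 × 30,840 × €134 / €51.786)^½ ≈ 399.50

400 units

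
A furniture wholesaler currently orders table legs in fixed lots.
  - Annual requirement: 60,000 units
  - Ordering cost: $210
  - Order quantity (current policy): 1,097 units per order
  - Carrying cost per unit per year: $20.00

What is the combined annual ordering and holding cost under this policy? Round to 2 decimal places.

$22,455.87

Ordering: D/Q × S = 60,000/1,097 × $210 = $11,485.87
Holding:  Q/2 × H = 1,097/2 × $20 = $10,970.00
Total = $11,485.87 + $10,970.00 = $22,455.87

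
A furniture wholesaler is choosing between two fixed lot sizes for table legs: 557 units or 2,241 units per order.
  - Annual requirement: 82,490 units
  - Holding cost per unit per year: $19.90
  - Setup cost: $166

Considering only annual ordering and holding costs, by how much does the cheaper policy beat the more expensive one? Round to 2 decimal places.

Annual cost at Q: ordering D·S/Q plus holding Q·H/2.
TC(557) = (82,490/557)×166 + (557/2)×19.9 = $30,126.24
TC(2,241) = (82,490/2,241)×166 + (2,241/2)×19.9 = $28,408.32
Lots of 2,241 are cheaper by $1,717.92.

$1,717.92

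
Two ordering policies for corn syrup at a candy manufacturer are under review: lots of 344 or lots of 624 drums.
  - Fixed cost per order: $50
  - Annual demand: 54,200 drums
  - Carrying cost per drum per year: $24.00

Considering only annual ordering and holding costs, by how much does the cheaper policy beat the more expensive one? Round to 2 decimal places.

$174.96

For each Q, cost = (D/Q)·S + (Q/2)·H.
TC(344) = (54,200/344)×50 + (344/2)×24 = $12,005.91
TC(624) = (54,200/624)×50 + (624/2)×24 = $11,830.95
Cheaper: Q = 624.  Difference = $174.96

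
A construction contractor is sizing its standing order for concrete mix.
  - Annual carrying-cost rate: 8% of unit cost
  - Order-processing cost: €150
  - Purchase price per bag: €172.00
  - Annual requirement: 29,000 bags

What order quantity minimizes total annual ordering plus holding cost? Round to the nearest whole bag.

H = i·C = 0.08 × €172 = €13.7600 per bag-year
Optimal lot size Q* = (2 × 29,000 × €150 / €13.76)^½ ≈ 795.15

795 bags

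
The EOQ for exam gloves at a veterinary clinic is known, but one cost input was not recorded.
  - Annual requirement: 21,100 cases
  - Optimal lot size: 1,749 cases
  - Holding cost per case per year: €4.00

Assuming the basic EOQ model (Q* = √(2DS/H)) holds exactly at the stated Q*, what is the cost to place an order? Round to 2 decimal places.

€289.95

EOQ relation: Q² = 2DS/H, so rearrange for the unknown.
S = Q²H / (2D) = 1,749² × 4 / (2 × 21,100) = 289.9527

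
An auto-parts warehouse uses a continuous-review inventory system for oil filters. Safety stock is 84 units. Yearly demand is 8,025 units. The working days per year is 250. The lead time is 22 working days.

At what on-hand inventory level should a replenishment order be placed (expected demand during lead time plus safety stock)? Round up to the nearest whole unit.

Daily demand d = 8,025 / 250 = 32.100 units/day
Demand during lead time = 32.100 × 22 = 706.20
Reorder point = 706.20 + 84 = 790.20 → round up

791 units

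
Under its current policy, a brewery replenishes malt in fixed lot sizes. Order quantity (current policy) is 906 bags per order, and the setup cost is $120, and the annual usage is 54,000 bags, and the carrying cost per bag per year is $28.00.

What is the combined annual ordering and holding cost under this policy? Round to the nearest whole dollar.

Orders/yr = 54,000/906 = 59.603; ordering cost = 59.603 × $120 = $7,152.32
Average inventory = 906/2 = 453; holding cost = 453 × $28 = $12,684.00
Total = $7,152.32 + $12,684.00 = $19,836.32

$19,836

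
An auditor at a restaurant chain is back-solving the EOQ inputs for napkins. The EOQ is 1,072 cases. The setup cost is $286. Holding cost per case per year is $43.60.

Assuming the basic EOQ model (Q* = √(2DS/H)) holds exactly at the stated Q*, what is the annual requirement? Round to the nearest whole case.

EOQ relation: Q² = 2DS/H, so rearrange for the unknown.
D = Q²H / (2S) = 1,072² × 43.6 / (2 × 286) = 87,595.14

87,595 cases per year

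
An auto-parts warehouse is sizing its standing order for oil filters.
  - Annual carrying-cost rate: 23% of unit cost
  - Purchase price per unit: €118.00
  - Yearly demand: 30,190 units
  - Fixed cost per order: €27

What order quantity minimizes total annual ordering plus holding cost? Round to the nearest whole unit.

Carrying cost H = €118 × 23% = €27.1400/unit/yr
Q* = √(2·D·S / H) = √(2·30,190·27 / 27.14) = √60,068.5 ≈ 245.09

245 units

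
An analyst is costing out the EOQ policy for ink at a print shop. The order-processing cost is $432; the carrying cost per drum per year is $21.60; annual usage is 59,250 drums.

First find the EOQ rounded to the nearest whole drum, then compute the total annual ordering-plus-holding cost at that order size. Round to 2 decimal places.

$33,252.78

Optimal lot size Q* = (2 × 59,250 × $432 / $21.6)^½ ≈ 1,539.48 → Q = 1,539 drums
Orders/yr = 59,250/1,539 = 38.499; ordering cost = 38.499 × $432 = $16,631.58
Average inventory = 1,539/2 = 769.5; holding cost = 769.5 × $21.6 = $16,621.20
Total = $16,631.58 + $16,621.20 = $33,252.78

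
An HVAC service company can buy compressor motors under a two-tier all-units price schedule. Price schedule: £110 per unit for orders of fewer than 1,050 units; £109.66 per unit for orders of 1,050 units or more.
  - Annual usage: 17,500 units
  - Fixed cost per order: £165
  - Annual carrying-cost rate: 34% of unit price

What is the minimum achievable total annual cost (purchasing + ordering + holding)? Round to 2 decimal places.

£1,939,696.43

H₁ = 34%×£110 = £37.4000;  H₂ = 34%×£109.66 = £37.2844
EOQ₁ = √(2×17,500×165/37.4000) = 392.95  (< 1,050, feasible at tier 1)
EOQ₂ = √(2×17,500×165/37.2844) = 393.56  (< 1,050 → use Q = 1,050 at tier-2 price)
TC(tier 1 (EOQ₁), Q≈393.0) = £1,939,696.43
TC(tier 2, Q≈1,050.0) = £1,941,374.31
Minimum at tier 1 (EOQ₁): £1,939,696.43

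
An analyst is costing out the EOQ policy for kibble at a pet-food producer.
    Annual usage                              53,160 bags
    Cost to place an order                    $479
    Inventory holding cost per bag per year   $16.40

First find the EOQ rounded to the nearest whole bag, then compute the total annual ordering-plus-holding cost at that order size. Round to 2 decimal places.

$28,899.96

2DS/H = 2·53,160·479/16.4 = 3,105,321.95
EOQ = √3,105,321.95 ≈ 1,762.19 → Q = 1,762 bags
Ordering: D/Q × S = 53,160/1,762 × $479 = $14,451.56
Holding:  Q/2 × H = 1,762/2 × $16.4 = $14,448.40
Total = $14,451.56 + $14,448.40 = $28,899.96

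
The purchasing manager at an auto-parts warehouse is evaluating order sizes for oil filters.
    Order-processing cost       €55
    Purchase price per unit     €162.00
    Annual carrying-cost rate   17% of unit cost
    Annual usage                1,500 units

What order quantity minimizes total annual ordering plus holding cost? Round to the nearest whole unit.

H = i·C = 0.17 × €162 = €27.5400 per unit-year
Q* = √(2·D·S / H) = √(2·1,500·55 / 27.54) = √5,991.3 ≈ 77.40

77 units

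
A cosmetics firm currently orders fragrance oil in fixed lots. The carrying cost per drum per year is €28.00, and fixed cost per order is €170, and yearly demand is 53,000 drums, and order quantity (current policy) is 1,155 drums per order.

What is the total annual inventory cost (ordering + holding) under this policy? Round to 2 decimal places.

€23,970.87

Orders/yr = 53,000/1,155 = 45.887; ordering cost = 45.887 × €170 = €7,800.87
Average inventory = 1,155/2 = 577.5; holding cost = 577.5 × €28 = €16,170.00
Total = €7,800.87 + €16,170.00 = €23,970.87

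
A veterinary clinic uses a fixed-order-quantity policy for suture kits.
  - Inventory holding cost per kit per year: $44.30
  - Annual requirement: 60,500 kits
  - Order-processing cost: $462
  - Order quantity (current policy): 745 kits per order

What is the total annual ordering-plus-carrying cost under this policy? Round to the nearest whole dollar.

$54,020

Orders/yr = 60,500/745 = 81.208; ordering cost = 81.208 × $462 = $37,518.12
Average inventory = 745/2 = 372.5; holding cost = 372.5 × $44.3 = $16,501.75
Total = $37,518.12 + $16,501.75 = $54,019.87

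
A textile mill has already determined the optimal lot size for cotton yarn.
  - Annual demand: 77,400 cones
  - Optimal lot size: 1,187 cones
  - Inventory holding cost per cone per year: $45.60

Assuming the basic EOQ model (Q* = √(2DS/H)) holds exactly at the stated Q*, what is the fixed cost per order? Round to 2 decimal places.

$415.05

From Q* = √(2DS/H) ⇒ Q*² = 2DS/H.
S = Q²H / (2D) = 1,187² × 45.6 / (2 × 77,400) = 415.0451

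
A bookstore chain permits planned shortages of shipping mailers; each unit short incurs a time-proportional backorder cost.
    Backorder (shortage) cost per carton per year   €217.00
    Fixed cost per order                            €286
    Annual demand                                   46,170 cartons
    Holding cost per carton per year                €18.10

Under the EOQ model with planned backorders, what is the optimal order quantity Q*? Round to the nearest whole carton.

Basic EOQ = √(2·46,170·286/18.1) = 1,207.921
Backorder adjustment √((H+b)/b) = √((18.1+217)/217) = 1.0409
Q* = 1,207.921 × 1.0409 ≈ 1,257.29

1,257 cartons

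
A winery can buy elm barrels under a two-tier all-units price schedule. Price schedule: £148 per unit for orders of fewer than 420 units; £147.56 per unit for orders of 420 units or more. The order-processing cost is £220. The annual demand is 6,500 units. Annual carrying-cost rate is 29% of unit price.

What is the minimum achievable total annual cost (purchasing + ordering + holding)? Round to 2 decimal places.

H₁ = 29%×£148 = £42.9200;  H₂ = 29%×£147.56 = £42.7924
EOQ₁ = √(2×6,500×220/42.9200) = 258.14  (< 420, feasible at tier 1)
EOQ₂ = √(2×6,500×220/42.7924) = 258.52  (< 420 → use Q = 420 at tier-2 price)
TC(tier 1 (EOQ₁), Q≈258.1) = £973,079.31
TC(tier 2, Q≈420.0) = £971,531.17
Minimum at tier 2: £971,531.17

£971,531.17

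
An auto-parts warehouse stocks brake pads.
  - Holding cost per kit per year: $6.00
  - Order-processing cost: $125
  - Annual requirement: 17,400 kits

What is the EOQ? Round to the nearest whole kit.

Q* = √(2·D·S / H) = √(2·17,400·125 / 6) = √725,000.0 ≈ 851.47

851 kits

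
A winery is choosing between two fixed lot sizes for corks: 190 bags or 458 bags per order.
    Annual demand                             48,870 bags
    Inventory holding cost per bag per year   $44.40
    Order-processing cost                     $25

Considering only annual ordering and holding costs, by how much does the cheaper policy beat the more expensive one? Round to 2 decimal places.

$2,186.91

Annual cost at Q: ordering D·S/Q plus holding Q·H/2.
TC(190) = (48,870/190)×25 + (190/2)×44.4 = $10,648.26
TC(458) = (48,870/458)×25 + (458/2)×44.4 = $12,835.18
Cheaper: Q = 190.  Difference = $2,186.91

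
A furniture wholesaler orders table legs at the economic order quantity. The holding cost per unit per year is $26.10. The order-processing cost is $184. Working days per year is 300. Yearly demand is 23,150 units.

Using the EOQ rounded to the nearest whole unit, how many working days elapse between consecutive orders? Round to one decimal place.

7.4 days

2DS/H = 2·23,150·184/26.1 = 326,406.13
EOQ = √326,406.13 ≈ 571.32 → Q = 571 units
T = Q/D × 300 days = 571/23,150 × 300 = 7.400 days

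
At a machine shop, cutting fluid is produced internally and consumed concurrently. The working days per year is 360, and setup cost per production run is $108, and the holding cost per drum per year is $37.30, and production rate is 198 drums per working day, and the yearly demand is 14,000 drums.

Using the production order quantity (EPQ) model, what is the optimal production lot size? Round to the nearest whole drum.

Daily demand d = 14,000/360 = 38.889; p = 198; 1 − d/p = 0.80359
EPQ = √(2DS / (H(1 − d/p)))
    = √(2 × 14,000 × 108 / (37.3 × 0.80359)) ≈ 317.63

318 drums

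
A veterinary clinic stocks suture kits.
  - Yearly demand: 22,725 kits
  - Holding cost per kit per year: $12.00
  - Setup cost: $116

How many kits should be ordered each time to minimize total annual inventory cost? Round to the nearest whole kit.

663 kits

EOQ = √(2DS/H) = √(2 × 22,725 × 116 / 12)
    = √(439,350.00) ≈ 662.83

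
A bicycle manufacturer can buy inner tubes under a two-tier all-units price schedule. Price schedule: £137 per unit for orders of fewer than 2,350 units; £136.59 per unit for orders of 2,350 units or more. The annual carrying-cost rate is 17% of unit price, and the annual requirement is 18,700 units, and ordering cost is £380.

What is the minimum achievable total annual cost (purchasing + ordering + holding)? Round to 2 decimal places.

H₁ = 17%×£137 = £23.2900;  H₂ = 17%×£136.59 = £23.2203
EOQ₁ = √(2×18,700×380/23.2900) = 781.17  (< 2,350, feasible at tier 1)
EOQ₂ = √(2×18,700×380/23.2203) = 782.34  (< 2,350 → use Q = 2,350 at tier-2 price)
TC(tier 1 (EOQ₁), Q≈781.2) = £2,580,093.34
TC(tier 2, Q≈2,350.0) = £2,584,540.68
Minimum at tier 1 (EOQ₁): £2,580,093.34

£2,580,093.34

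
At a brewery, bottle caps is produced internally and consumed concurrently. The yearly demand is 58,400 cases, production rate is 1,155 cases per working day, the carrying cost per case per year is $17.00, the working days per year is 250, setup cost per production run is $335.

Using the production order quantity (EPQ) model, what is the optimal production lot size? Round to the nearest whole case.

Daily demand d = 58,400/250 = 233.600; p = 1155; 1 − d/p = 0.79775
EPQ = √(2DS / (H(1 − d/p)))
    = √(2 × 58,400 × 335 / (17 × 0.79775)) ≈ 1,698.58

1,699 cases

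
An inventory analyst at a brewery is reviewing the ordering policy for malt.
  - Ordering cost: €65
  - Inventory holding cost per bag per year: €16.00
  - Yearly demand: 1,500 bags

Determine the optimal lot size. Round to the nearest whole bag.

2DS/H = 2·1,500·65/16 = 12,187.50
EOQ = √12,187.50 ≈ 110.40

110 bags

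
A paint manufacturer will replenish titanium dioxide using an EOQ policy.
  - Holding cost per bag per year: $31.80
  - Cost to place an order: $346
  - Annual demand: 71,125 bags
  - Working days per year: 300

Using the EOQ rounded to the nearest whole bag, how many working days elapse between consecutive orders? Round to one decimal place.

EOQ = √(2DS/H) = √(2 × 71,125 × 346 / 31.8)
    = √(1,547,751.57) ≈ 1,244.09 → Q = 1,244 bags
Cycle time = (working days × Q)/D = (300 × 1,244) / 71,125 = 5.247 days

5.2 days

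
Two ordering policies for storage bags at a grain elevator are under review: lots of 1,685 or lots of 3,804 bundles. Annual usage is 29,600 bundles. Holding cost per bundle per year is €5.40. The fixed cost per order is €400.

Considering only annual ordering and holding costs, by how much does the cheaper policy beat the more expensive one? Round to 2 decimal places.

TC(Q) = (D/Q)S + (Q/2)H
TC(1,685) = (29,600/1,685)×400 + (1,685/2)×5.4 = €11,576.21
TC(3,804) = (29,600/3,804)×400 + (3,804/2)×5.4 = €13,383.31
Lots of 1,685 are cheaper by €1,807.11.

€1,807.11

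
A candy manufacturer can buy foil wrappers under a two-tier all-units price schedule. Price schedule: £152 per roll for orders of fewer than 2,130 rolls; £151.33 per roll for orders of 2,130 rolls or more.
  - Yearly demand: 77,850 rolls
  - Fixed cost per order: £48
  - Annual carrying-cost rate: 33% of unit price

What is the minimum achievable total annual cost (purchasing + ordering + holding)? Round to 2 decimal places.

£11,835,979.79

H₁ = 33%×£152 = £50.1600;  H₂ = 33%×£151.33 = £49.9389
EOQ₁ = √(2×77,850×48/50.1600) = 386.00  (< 2,130, feasible at tier 1)
EOQ₂ = √(2×77,850×48/49.9389) = 386.85  (< 2,130 → use Q = 2,130 at tier-2 price)
TC(tier 1 (EOQ₁), Q≈386.0) = £11,852,561.71
TC(tier 2, Q≈2,130.0) = £11,835,979.79
Minimum at tier 2: £11,835,979.79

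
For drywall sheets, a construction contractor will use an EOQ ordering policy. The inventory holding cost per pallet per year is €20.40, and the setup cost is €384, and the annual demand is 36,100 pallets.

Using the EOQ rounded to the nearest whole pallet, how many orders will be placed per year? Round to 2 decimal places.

EOQ = √(2DS/H) = √(2 × 36,100 × 384 / 20.4)
    = √(1,359,058.82) ≈ 1,165.79 → Q = 1,166
N = D/Q = 36,100/1,166 ≈ 30.961 orders/yr

30.96 orders per year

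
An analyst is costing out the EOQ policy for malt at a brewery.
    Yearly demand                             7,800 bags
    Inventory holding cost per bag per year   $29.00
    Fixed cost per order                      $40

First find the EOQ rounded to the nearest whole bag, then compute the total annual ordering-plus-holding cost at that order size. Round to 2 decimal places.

EOQ = √(2DS/H) = √(2 × 7,800 × 40 / 29)
    = √(21,517.24) ≈ 146.69 → Q = 147 bags
Ordering: D/Q × S = 7,800/147 × $40 = $2,122.45
Holding:  Q/2 × H = 147/2 × $29 = $2,131.50
Total = $2,122.45 + $2,131.50 = $4,253.95

$4,253.95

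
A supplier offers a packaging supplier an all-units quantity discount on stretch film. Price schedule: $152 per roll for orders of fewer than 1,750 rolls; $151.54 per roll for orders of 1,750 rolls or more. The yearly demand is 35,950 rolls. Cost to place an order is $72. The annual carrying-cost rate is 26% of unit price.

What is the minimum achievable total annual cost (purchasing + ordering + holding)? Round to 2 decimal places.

$5,478,703.40

H₁ = 26%×$152 = $39.5200;  H₂ = 26%×$151.54 = $39.4004
EOQ₁ = √(2×35,950×72/39.5200) = 361.93  (< 1,750, feasible at tier 1)
EOQ₂ = √(2×35,950×72/39.4004) = 362.48  (< 1,750 → use Q = 1,750 at tier-2 price)
TC(tier 1 (EOQ₁), Q≈361.9) = $5,478,703.40
TC(tier 2, Q≈1,750.0) = $5,483,817.44
Minimum at tier 1 (EOQ₁): $5,478,703.40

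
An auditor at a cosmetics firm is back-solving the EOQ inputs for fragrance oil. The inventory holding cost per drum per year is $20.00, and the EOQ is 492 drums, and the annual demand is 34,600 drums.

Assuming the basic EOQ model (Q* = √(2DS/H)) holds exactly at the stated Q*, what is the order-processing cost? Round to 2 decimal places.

EOQ relation: Q² = 2DS/H, so rearrange for the unknown.
S = Q²H / (2D) = 492² × 20 / (2 × 34,600) = 69.9607

$69.96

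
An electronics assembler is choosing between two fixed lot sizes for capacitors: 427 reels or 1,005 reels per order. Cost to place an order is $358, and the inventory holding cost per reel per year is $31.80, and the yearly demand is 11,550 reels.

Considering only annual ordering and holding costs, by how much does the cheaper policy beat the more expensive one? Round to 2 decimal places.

For each Q, cost = (D/Q)·S + (Q/2)·H.
TC(427) = (11,550/427)×358 + (427/2)×31.8 = $16,472.91
TC(1,005) = (11,550/1,005)×358 + (1,005/2)×31.8 = $20,093.83
Cheaper: Q = 427.  Difference = $3,620.92

$3,620.92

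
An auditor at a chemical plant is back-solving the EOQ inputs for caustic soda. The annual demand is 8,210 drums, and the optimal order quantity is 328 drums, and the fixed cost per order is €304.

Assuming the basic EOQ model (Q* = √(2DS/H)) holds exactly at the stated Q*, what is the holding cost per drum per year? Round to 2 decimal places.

Since Q* = (2DS/H)^½, squaring gives Q*²·H = 2DS.
H = 2DS / Q² = 2 × 8,210 × 304 / 328² = 46.3980

€46.40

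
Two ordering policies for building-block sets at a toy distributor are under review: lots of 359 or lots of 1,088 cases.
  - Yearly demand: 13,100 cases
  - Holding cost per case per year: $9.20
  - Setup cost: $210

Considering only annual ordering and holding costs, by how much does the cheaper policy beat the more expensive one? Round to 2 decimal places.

Annual cost at Q: ordering D·S/Q plus holding Q·H/2.
TC(359) = (13,100/359)×210 + (359/2)×9.2 = $9,314.35
TC(1,088) = (13,100/1,088)×210 + (1,088/2)×9.2 = $7,533.29
Cheaper: Q = 1,088.  Difference = $1,781.06

$1,781.06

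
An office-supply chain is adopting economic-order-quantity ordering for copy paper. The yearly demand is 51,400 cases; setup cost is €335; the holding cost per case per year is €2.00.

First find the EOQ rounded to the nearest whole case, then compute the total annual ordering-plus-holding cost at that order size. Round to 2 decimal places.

EOQ = √(2DS/H) = √(2 × 51,400 × 335 / 2)
    = √(17,219,000.00) ≈ 4,149.58 → Q = 4,150 cases
Annual ordering cost = (D/Q)·S = (51,400/4,150) × 335 = €4,149.16
Annual holding cost  = (Q/2)·H = (4,150/2) × 2 = €4,150.00
Total = €4,149.16 + €4,150.00 = €8,299.16

€8,299.16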